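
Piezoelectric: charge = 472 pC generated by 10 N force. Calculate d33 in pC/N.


d33 = 472 / 10 = 47.2 pC/N

47.2


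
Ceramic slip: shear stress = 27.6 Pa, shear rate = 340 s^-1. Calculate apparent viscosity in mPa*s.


eta = tau/gamma * 1000 = 27.6/340 * 1000 = 81.2 mPa*s

81.2


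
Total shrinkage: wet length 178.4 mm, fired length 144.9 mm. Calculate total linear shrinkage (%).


TS = (178.4 - 144.9) / 178.4 * 100 = 18.78%

18.78


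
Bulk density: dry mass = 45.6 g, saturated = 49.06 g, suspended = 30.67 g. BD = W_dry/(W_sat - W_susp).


BD = 45.6 / (49.06 - 30.67) = 45.6 / 18.39 = 2.48 g/cm^3

2.48


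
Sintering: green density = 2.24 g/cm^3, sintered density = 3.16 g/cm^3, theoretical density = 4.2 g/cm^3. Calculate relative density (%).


Relative = 3.16 / 4.2 * 100 = 75.2%

75.2


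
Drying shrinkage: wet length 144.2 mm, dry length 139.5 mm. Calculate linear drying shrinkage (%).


DS = (144.2 - 139.5) / 144.2 * 100 = 3.26%

3.26


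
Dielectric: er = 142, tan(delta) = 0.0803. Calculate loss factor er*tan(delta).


Loss = 142 * 0.0803 = 11.403

11.403


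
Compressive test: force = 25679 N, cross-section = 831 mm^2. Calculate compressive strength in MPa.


CS = 25679 / 831 = 30.9 MPa

30.9


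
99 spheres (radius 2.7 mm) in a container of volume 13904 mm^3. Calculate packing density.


V_sphere = 4/3*pi*2.7^3 = 82.448 mm^3
Total V = 99*82.448 = 8162.352 mm^3
PD = 8162.352 / 13904 = 0.587

0.587


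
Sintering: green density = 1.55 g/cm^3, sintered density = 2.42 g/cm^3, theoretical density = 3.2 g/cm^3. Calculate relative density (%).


Relative = 2.42 / 3.2 * 100 = 75.6%

75.6


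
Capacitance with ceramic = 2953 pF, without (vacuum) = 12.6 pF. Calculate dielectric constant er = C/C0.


er = 2953 / 12.6 = 234.37

234.37


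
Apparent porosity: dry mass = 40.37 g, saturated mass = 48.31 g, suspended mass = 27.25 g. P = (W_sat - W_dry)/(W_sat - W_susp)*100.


P = (48.31 - 40.37) / (48.31 - 27.25) * 100 = 7.94 / 21.06 * 100 = 37.7%

37.7


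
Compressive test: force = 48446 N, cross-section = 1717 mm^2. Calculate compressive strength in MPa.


CS = 48446 / 1717 = 28.2 MPa

28.2


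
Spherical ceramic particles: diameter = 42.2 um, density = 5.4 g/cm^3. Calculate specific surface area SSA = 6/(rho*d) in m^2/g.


SSA = 6 / (5.4 * 42.2) = 0.026 m^2/g

0.026


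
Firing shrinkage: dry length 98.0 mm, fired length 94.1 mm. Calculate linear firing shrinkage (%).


FS = (98.0 - 94.1) / 98.0 * 100 = 3.98%

3.98


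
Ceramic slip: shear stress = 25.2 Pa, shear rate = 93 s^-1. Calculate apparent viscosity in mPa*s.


eta = tau/gamma * 1000 = 25.2/93 * 1000 = 271.0 mPa*s

271.0


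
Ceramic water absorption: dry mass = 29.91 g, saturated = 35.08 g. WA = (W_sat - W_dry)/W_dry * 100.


WA = (35.08 - 29.91) / 29.91 * 100 = 17.29%

17.29


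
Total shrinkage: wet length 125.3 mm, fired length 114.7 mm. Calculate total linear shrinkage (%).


TS = (125.3 - 114.7) / 125.3 * 100 = 8.46%

8.46


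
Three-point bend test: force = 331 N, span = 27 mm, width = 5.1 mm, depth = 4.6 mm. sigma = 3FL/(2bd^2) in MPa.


sigma = 3*331*27/(2*5.1*4.6^2) = 124.2 MPa

124.2


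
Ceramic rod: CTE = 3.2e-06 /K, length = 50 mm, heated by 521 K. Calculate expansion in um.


dL = 3.2e-06 * 50 * 521 * 1000 = 83.36 um

83.36


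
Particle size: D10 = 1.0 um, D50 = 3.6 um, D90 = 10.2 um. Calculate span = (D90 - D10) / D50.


Span = (10.2 - 1.0) / 3.6 = 9.2 / 3.6 = 2.556

2.556


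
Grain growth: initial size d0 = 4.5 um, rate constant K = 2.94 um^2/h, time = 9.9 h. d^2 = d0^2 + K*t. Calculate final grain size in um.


d^2 = 4.5^2 + 2.94*9.9 = 49.356
d = sqrt(49.356) = 7.03 um

7.03


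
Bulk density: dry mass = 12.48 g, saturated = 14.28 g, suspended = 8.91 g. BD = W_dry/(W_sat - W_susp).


BD = 12.48 / (14.28 - 8.91) = 12.48 / 5.37 = 2.324 g/cm^3

2.324


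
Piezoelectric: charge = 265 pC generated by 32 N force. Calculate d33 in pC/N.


d33 = 265 / 32 = 8.3 pC/N

8.3


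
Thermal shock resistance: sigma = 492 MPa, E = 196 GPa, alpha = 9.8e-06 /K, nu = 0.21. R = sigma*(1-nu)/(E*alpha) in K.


R = 492*(1-0.21)/(196*1000*9.8e-06) = 202 K

202


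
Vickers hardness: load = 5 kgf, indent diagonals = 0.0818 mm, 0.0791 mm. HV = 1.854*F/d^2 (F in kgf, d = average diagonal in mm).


d_avg = (0.0818+0.0791)/2 = 0.08045 mm
HV = 1.854*5/0.08045^2 = 1432

1432


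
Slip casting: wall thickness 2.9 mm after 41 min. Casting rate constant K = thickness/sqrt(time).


K = 2.9 / sqrt(41) = 2.9 / 6.4031 = 0.453 mm/min^0.5

0.453


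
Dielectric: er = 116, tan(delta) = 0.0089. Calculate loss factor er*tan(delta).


Loss = 116 * 0.0089 = 1.032

1.032


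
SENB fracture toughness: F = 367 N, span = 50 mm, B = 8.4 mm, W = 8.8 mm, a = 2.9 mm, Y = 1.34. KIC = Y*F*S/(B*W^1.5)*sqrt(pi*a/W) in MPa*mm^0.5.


KIC = 1.34*367*50/(8.4*8.8^1.5)*sqrt(pi*2.9/8.8) = 114.1

114.1


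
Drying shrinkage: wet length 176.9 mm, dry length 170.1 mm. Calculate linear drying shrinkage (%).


DS = (176.9 - 170.1) / 176.9 * 100 = 3.84%

3.84


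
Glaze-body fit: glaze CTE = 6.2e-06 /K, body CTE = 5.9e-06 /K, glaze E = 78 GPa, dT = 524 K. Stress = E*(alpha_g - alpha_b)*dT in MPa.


Stress = 78*1000*(6.2e-06 - 5.9e-06)*524 = 12.3 MPa

12.3


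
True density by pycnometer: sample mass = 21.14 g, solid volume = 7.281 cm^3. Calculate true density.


TD = 21.14 / 7.281 = 2.903 g/cm^3

2.903


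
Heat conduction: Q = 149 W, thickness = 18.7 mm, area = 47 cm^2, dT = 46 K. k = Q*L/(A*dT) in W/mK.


k = 149*18.7/1000/(47/10000*46) = 12.89 W/mK

12.89


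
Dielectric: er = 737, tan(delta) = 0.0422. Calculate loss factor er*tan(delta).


Loss = 737 * 0.0422 = 31.101

31.101


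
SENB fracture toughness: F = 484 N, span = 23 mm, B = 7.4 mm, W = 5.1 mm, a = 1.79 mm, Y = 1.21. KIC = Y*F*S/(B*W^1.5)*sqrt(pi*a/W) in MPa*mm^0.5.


KIC = 1.21*484*23/(7.4*5.1^1.5)*sqrt(pi*1.79/5.1) = 165.95

165.95


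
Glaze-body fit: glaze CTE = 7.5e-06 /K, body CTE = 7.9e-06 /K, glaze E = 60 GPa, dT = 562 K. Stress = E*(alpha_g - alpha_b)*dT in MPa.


Stress = 60*1000*(7.5e-06 - 7.9e-06)*562 = -13.5 MPa

-13.5


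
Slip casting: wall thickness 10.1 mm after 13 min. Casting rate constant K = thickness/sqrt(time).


K = 10.1 / sqrt(13) = 10.1 / 3.6056 = 2.801 mm/min^0.5

2.801


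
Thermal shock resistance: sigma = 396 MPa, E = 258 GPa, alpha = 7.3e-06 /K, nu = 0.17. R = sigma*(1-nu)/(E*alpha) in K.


R = 396*(1-0.17)/(258*1000*7.3e-06) = 175 K

175


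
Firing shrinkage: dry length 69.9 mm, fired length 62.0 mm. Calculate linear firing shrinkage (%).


FS = (69.9 - 62.0) / 69.9 * 100 = 11.3%

11.3


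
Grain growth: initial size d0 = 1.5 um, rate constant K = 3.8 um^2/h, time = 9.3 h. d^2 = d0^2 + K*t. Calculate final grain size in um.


d^2 = 1.5^2 + 3.8*9.3 = 37.59
d = sqrt(37.59) = 6.13 um

6.13


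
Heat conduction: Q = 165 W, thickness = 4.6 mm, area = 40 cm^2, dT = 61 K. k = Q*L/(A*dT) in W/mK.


k = 165*4.6/1000/(40/10000*61) = 3.11 W/mK

3.11


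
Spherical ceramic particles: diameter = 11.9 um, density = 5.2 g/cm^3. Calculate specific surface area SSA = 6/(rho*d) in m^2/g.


SSA = 6 / (5.2 * 11.9) = 0.097 m^2/g

0.097


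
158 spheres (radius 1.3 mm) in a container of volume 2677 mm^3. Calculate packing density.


V_sphere = 4/3*pi*1.3^3 = 9.2028 mm^3
Total V = 158*9.2028 = 1454.0424 mm^3
PD = 1454.0424 / 2677 = 0.543

0.543


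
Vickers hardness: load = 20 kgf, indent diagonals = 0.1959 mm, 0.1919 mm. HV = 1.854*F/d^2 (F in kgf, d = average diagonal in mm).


d_avg = (0.1959+0.1919)/2 = 0.1939 mm
HV = 1.854*20/0.1939^2 = 986

986


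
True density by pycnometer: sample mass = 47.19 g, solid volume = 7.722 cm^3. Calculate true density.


TD = 47.19 / 7.722 = 6.111 g/cm^3

6.111


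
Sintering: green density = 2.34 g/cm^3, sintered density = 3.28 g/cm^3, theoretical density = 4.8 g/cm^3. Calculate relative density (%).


Relative = 3.28 / 4.8 * 100 = 68.3%

68.3


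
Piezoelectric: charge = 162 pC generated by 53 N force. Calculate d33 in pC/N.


d33 = 162 / 53 = 3.1 pC/N

3.1


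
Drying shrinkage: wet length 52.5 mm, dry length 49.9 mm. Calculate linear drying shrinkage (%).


DS = (52.5 - 49.9) / 52.5 * 100 = 4.95%

4.95


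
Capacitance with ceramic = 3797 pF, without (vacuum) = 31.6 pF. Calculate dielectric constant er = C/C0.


er = 3797 / 31.6 = 120.16

120.16


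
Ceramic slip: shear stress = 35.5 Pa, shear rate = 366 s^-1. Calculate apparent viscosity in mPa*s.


eta = tau/gamma * 1000 = 35.5/366 * 1000 = 97.0 mPa*s

97.0


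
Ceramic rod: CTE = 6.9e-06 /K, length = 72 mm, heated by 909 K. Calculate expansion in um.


dL = 6.9e-06 * 72 * 909 * 1000 = 451.591 um

451.591


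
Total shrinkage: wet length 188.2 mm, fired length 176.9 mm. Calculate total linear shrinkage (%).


TS = (188.2 - 176.9) / 188.2 * 100 = 6.0%

6.0


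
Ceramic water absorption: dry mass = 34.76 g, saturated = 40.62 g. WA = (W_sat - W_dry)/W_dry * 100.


WA = (40.62 - 34.76) / 34.76 * 100 = 16.86%

16.86


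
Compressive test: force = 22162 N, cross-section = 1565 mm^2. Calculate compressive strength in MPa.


CS = 22162 / 1565 = 14.2 MPa

14.2


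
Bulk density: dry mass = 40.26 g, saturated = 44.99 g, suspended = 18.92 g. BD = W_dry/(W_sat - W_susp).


BD = 40.26 / (44.99 - 18.92) = 40.26 / 26.07 = 1.544 g/cm^3

1.544


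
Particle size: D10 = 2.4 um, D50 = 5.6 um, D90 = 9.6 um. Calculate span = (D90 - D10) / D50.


Span = (9.6 - 2.4) / 5.6 = 7.2 / 5.6 = 1.286

1.286


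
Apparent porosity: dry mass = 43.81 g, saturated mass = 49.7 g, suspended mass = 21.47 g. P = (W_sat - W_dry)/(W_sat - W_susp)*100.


P = (49.7 - 43.81) / (49.7 - 21.47) * 100 = 5.89 / 28.23 * 100 = 20.9%

20.9


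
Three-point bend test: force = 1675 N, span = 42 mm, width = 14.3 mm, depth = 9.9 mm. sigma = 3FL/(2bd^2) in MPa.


sigma = 3*1675*42/(2*14.3*9.9^2) = 75.3 MPa

75.3


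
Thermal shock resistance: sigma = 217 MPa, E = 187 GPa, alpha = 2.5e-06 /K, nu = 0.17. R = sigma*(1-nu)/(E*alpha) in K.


R = 217*(1-0.17)/(187*1000*2.5e-06) = 385 K

385


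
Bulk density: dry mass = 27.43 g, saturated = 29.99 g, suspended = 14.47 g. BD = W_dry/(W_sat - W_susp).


BD = 27.43 / (29.99 - 14.47) = 27.43 / 15.52 = 1.767 g/cm^3

1.767


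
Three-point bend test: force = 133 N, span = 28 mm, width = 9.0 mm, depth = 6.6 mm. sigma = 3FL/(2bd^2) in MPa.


sigma = 3*133*28/(2*9.0*6.6^2) = 14.2 MPa

14.2


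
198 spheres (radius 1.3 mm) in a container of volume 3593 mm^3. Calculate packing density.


V_sphere = 4/3*pi*1.3^3 = 9.2028 mm^3
Total V = 198*9.2028 = 1822.1544 mm^3
PD = 1822.1544 / 3593 = 0.507

0.507


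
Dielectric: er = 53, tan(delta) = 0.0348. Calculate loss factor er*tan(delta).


Loss = 53 * 0.0348 = 1.844

1.844


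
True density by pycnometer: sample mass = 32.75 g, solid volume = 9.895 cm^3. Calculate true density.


TD = 32.75 / 9.895 = 3.31 g/cm^3

3.31


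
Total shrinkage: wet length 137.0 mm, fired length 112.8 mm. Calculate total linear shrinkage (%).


TS = (137.0 - 112.8) / 137.0 * 100 = 17.66%

17.66


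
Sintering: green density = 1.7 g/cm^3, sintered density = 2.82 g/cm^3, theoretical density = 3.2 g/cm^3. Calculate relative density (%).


Relative = 2.82 / 3.2 * 100 = 88.1%

88.1


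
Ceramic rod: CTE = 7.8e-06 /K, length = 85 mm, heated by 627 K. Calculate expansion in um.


dL = 7.8e-06 * 85 * 627 * 1000 = 415.701 um

415.701


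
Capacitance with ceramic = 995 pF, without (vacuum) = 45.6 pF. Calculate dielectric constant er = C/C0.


er = 995 / 45.6 = 21.82

21.82


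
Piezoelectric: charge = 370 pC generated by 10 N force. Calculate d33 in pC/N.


d33 = 370 / 10 = 37.0 pC/N

37.0


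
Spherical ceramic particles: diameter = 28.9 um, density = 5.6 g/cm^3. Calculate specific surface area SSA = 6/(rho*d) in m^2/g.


SSA = 6 / (5.6 * 28.9) = 0.037 m^2/g

0.037


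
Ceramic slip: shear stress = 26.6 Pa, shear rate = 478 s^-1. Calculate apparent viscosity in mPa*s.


eta = tau/gamma * 1000 = 26.6/478 * 1000 = 55.6 mPa*s

55.6


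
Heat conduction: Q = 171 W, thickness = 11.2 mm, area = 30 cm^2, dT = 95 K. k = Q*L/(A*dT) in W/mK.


k = 171*11.2/1000/(30/10000*95) = 6.72 W/mK

6.72


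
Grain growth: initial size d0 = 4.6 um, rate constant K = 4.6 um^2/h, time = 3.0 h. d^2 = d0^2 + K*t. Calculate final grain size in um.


d^2 = 4.6^2 + 4.6*3.0 = 34.96
d = sqrt(34.96) = 5.91 um

5.91


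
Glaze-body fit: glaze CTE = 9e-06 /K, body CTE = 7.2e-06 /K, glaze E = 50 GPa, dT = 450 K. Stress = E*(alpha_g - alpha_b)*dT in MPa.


Stress = 50*1000*(9e-06 - 7.2e-06)*450 = 40.5 MPa

40.5


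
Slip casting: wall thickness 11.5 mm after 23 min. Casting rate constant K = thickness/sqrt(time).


K = 11.5 / sqrt(23) = 11.5 / 4.7958 = 2.398 mm/min^0.5

2.398


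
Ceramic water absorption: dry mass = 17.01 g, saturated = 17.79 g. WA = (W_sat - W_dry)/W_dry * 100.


WA = (17.79 - 17.01) / 17.01 * 100 = 4.59%

4.59


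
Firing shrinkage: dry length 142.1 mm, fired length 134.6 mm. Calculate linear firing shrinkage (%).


FS = (142.1 - 134.6) / 142.1 * 100 = 5.28%

5.28


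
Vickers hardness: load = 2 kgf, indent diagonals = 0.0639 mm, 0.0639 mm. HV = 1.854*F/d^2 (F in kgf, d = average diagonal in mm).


d_avg = (0.0639+0.0639)/2 = 0.0639 mm
HV = 1.854*2/0.0639^2 = 908

908


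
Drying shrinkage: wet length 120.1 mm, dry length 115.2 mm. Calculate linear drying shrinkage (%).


DS = (120.1 - 115.2) / 120.1 * 100 = 4.08%

4.08


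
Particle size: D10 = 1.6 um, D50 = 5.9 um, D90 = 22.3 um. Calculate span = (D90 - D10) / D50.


Span = (22.3 - 1.6) / 5.9 = 20.7 / 5.9 = 3.508

3.508


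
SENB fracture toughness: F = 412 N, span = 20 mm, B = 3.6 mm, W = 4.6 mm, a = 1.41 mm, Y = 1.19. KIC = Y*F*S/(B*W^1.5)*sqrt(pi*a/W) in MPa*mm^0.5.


KIC = 1.19*412*20/(3.6*4.6^1.5)*sqrt(pi*1.41/4.6) = 270.92

270.92


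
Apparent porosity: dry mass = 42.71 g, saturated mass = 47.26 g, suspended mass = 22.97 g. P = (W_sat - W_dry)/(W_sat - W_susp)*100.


P = (47.26 - 42.71) / (47.26 - 22.97) * 100 = 4.55 / 24.29 * 100 = 18.7%

18.7


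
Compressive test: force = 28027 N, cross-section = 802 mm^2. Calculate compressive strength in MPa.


CS = 28027 / 802 = 34.9 MPa

34.9


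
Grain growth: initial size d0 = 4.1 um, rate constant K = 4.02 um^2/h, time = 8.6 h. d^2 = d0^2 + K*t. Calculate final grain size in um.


d^2 = 4.1^2 + 4.02*8.6 = 51.382
d = sqrt(51.382) = 7.17 um

7.17


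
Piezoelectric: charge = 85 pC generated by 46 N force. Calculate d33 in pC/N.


d33 = 85 / 46 = 1.8 pC/N

1.8


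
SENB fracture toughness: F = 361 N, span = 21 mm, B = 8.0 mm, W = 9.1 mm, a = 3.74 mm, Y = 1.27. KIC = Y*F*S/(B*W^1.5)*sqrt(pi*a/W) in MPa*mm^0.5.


KIC = 1.27*361*21/(8.0*9.1^1.5)*sqrt(pi*3.74/9.1) = 49.82

49.82


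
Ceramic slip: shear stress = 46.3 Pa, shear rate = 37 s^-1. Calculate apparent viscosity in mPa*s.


eta = tau/gamma * 1000 = 46.3/37 * 1000 = 1251.4 mPa*s

1251.4


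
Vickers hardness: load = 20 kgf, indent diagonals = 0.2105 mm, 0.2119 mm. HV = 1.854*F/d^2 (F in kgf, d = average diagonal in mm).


d_avg = (0.2105+0.2119)/2 = 0.2112 mm
HV = 1.854*20/0.2112^2 = 831

831


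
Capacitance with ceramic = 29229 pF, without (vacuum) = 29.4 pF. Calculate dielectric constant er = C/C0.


er = 29229 / 29.4 = 994.18

994.18


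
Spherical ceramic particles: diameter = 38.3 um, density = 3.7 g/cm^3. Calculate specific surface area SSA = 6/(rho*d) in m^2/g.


SSA = 6 / (3.7 * 38.3) = 0.042 m^2/g

0.042


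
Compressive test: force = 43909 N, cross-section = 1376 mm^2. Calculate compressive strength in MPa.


CS = 43909 / 1376 = 31.9 MPa

31.9


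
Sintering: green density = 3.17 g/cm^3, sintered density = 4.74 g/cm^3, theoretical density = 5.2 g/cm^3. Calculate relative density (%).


Relative = 4.74 / 5.2 * 100 = 91.2%

91.2


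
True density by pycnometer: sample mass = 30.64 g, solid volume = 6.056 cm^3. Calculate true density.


TD = 30.64 / 6.056 = 5.059 g/cm^3

5.059


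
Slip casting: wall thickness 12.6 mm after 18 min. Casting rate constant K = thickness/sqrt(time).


K = 12.6 / sqrt(18) = 12.6 / 4.2426 = 2.97 mm/min^0.5

2.97


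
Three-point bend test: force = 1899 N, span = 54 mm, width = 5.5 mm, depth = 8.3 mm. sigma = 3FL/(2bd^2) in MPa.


sigma = 3*1899*54/(2*5.5*8.3^2) = 406.0 MPa

406.0


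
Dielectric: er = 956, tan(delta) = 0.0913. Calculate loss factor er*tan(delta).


Loss = 956 * 0.0913 = 87.283

87.283


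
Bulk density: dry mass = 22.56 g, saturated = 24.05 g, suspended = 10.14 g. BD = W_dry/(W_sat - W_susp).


BD = 22.56 / (24.05 - 10.14) = 22.56 / 13.91 = 1.622 g/cm^3

1.622


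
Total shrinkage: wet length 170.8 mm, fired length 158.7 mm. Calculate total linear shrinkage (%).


TS = (170.8 - 158.7) / 170.8 * 100 = 7.08%

7.08


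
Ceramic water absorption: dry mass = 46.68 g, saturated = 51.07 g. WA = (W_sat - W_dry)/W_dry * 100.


WA = (51.07 - 46.68) / 46.68 * 100 = 9.4%

9.4


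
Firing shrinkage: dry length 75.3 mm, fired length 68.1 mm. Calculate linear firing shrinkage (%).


FS = (75.3 - 68.1) / 75.3 * 100 = 9.56%

9.56


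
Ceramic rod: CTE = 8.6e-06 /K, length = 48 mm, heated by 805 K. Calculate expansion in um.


dL = 8.6e-06 * 48 * 805 * 1000 = 332.304 um

332.304


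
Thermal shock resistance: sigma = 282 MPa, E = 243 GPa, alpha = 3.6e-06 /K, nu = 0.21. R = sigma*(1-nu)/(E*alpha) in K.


R = 282*(1-0.21)/(243*1000*3.6e-06) = 255 K

255


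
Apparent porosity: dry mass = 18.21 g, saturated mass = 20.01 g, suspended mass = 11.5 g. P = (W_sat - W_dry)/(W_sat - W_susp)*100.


P = (20.01 - 18.21) / (20.01 - 11.5) * 100 = 1.8 / 8.51 * 100 = 21.2%

21.2


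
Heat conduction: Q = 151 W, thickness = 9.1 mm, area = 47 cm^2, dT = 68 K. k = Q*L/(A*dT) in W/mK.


k = 151*9.1/1000/(47/10000*68) = 4.3 W/mK

4.3


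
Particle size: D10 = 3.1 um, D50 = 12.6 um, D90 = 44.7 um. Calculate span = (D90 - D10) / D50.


Span = (44.7 - 3.1) / 12.6 = 41.6 / 12.6 = 3.302

3.302


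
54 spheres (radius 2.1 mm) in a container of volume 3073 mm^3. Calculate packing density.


V_sphere = 4/3*pi*2.1^3 = 38.7924 mm^3
Total V = 54*38.7924 = 2094.7896 mm^3
PD = 2094.7896 / 3073 = 0.682

0.682


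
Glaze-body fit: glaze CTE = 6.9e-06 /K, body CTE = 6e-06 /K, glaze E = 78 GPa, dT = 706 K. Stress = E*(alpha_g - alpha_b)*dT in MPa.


Stress = 78*1000*(6.9e-06 - 6e-06)*706 = 49.6 MPa

49.6


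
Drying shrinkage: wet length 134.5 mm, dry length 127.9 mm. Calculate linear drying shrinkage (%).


DS = (134.5 - 127.9) / 134.5 * 100 = 4.91%

4.91


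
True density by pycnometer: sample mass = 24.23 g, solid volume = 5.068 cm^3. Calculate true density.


TD = 24.23 / 5.068 = 4.781 g/cm^3

4.781


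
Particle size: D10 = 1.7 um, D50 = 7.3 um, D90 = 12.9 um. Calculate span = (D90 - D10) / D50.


Span = (12.9 - 1.7) / 7.3 = 11.2 / 7.3 = 1.534

1.534


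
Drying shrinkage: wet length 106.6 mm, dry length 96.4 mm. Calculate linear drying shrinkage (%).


DS = (106.6 - 96.4) / 106.6 * 100 = 9.57%

9.57


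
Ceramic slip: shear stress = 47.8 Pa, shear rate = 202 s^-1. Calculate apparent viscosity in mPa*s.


eta = tau/gamma * 1000 = 47.8/202 * 1000 = 236.6 mPa*s

236.6


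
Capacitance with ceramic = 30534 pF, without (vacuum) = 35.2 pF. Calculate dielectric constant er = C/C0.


er = 30534 / 35.2 = 867.44

867.44


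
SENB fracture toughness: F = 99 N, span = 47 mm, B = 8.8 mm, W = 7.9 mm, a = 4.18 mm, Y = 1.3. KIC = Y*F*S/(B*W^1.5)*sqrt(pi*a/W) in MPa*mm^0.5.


KIC = 1.3*99*47/(8.8*7.9^1.5)*sqrt(pi*4.18/7.9) = 39.91

39.91


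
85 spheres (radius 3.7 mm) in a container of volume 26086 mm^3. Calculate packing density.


V_sphere = 4/3*pi*3.7^3 = 212.1748 mm^3
Total V = 85*212.1748 = 18034.858 mm^3
PD = 18034.858 / 26086 = 0.691

0.691


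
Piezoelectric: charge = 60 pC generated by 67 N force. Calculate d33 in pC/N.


d33 = 60 / 67 = 0.9 pC/N

0.9


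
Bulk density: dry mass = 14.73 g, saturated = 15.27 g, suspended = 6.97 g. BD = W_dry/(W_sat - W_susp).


BD = 14.73 / (15.27 - 6.97) = 14.73 / 8.3 = 1.775 g/cm^3

1.775


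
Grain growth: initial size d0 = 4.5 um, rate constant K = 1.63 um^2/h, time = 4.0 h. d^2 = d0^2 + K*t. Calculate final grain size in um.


d^2 = 4.5^2 + 1.63*4.0 = 26.77
d = sqrt(26.77) = 5.17 um

5.17


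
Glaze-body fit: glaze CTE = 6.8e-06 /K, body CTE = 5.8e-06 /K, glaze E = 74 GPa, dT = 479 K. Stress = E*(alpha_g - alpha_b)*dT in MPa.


Stress = 74*1000*(6.8e-06 - 5.8e-06)*479 = 35.4 MPa

35.4


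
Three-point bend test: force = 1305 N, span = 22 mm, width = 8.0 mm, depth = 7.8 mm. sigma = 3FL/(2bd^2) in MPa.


sigma = 3*1305*22/(2*8.0*7.8^2) = 88.5 MPa

88.5


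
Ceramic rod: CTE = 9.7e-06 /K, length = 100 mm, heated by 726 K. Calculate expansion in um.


dL = 9.7e-06 * 100 * 726 * 1000 = 704.22 um

704.22


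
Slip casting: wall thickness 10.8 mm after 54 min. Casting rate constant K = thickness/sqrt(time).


K = 10.8 / sqrt(54) = 10.8 / 7.3485 = 1.47 mm/min^0.5

1.47


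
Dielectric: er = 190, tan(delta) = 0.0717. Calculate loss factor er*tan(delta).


Loss = 190 * 0.0717 = 13.623

13.623


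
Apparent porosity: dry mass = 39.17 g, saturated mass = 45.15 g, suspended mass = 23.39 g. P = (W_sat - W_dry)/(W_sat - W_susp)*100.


P = (45.15 - 39.17) / (45.15 - 23.39) * 100 = 5.98 / 21.76 * 100 = 27.5%

27.5


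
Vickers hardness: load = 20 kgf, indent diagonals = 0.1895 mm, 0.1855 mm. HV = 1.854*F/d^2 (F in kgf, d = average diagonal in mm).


d_avg = (0.1895+0.1855)/2 = 0.1875 mm
HV = 1.854*20/0.1875^2 = 1055

1055


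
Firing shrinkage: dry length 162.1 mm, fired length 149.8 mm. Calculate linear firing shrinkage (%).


FS = (162.1 - 149.8) / 162.1 * 100 = 7.59%

7.59


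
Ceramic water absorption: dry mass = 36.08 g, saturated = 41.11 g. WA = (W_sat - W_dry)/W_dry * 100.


WA = (41.11 - 36.08) / 36.08 * 100 = 13.94%

13.94


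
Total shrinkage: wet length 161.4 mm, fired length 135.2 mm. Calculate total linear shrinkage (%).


TS = (161.4 - 135.2) / 161.4 * 100 = 16.23%

16.23


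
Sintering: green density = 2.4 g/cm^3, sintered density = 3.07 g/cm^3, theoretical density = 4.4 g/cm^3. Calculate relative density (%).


Relative = 3.07 / 4.4 * 100 = 69.8%

69.8


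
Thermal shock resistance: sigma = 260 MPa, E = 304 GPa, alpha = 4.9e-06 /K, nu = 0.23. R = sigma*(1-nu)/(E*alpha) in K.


R = 260*(1-0.23)/(304*1000*4.9e-06) = 134 K

134


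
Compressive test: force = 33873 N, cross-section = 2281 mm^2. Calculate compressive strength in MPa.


CS = 33873 / 2281 = 14.9 MPa

14.9


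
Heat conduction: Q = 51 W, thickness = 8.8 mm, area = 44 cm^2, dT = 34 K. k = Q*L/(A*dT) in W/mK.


k = 51*8.8/1000/(44/10000*34) = 3.0 W/mK

3.0


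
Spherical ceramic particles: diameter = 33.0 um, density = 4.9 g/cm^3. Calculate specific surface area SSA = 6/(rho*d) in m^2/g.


SSA = 6 / (4.9 * 33.0) = 0.037 m^2/g

0.037


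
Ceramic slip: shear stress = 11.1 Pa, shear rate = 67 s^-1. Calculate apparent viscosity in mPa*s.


eta = tau/gamma * 1000 = 11.1/67 * 1000 = 165.7 mPa*s

165.7


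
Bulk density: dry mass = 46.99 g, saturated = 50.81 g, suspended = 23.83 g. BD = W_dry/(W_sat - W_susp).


BD = 46.99 / (50.81 - 23.83) = 46.99 / 26.98 = 1.742 g/cm^3

1.742


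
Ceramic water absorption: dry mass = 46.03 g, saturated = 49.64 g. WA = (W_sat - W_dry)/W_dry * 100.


WA = (49.64 - 46.03) / 46.03 * 100 = 7.84%

7.84


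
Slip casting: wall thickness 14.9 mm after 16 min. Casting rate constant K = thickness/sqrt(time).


K = 14.9 / sqrt(16) = 14.9 / 4.0 = 3.725 mm/min^0.5

3.725


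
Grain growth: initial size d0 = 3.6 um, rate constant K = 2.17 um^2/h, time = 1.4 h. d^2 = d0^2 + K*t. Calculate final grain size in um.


d^2 = 3.6^2 + 2.17*1.4 = 15.998
d = sqrt(15.998) = 4.0 um

4.0


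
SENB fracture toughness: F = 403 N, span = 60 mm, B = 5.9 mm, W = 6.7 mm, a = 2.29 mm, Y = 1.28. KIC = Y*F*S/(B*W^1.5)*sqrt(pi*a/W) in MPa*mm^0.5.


KIC = 1.28*403*60/(5.9*6.7^1.5)*sqrt(pi*2.29/6.7) = 313.44

313.44


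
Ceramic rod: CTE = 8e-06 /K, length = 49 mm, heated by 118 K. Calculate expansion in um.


dL = 8e-06 * 49 * 118 * 1000 = 46.256 um

46.256


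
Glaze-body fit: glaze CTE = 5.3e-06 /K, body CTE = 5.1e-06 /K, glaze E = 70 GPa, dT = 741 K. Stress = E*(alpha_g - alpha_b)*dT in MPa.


Stress = 70*1000*(5.3e-06 - 5.1e-06)*741 = 10.4 MPa

10.4


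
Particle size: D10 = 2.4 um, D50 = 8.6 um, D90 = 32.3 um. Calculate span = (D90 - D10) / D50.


Span = (32.3 - 2.4) / 8.6 = 29.9 / 8.6 = 3.477

3.477


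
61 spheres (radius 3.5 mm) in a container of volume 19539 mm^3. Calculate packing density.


V_sphere = 4/3*pi*3.5^3 = 179.5944 mm^3
Total V = 61*179.5944 = 10955.2584 mm^3
PD = 10955.2584 / 19539 = 0.561

0.561


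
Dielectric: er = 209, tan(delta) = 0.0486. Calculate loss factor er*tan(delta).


Loss = 209 * 0.0486 = 10.157

10.157


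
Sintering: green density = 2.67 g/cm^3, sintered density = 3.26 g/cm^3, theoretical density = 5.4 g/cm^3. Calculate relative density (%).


Relative = 3.26 / 5.4 * 100 = 60.4%

60.4


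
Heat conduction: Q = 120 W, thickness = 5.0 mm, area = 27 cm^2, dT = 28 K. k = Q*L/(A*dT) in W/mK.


k = 120*5.0/1000/(27/10000*28) = 7.94 W/mK

7.94


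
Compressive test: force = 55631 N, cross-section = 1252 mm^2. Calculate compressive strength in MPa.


CS = 55631 / 1252 = 44.4 MPa

44.4


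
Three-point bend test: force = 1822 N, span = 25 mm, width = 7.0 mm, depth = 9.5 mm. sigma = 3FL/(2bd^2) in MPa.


sigma = 3*1822*25/(2*7.0*9.5^2) = 108.2 MPa

108.2


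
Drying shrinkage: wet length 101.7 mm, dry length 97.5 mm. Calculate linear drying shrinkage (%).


DS = (101.7 - 97.5) / 101.7 * 100 = 4.13%

4.13


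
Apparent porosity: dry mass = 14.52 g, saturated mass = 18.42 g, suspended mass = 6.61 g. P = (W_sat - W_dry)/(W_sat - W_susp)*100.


P = (18.42 - 14.52) / (18.42 - 6.61) * 100 = 3.9 / 11.81 * 100 = 33.0%

33.0


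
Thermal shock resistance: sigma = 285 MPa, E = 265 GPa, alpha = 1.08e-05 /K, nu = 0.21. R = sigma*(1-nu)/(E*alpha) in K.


R = 285*(1-0.21)/(265*1000*1.08e-05) = 79 K

79


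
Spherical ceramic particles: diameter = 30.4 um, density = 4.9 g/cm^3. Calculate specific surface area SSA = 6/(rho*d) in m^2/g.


SSA = 6 / (4.9 * 30.4) = 0.04 m^2/g

0.04


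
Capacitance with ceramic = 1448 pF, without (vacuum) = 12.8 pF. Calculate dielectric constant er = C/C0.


er = 1448 / 12.8 = 113.13

113.13


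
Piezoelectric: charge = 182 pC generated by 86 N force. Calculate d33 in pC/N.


d33 = 182 / 86 = 2.1 pC/N

2.1


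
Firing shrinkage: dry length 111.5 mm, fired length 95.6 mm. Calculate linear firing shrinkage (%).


FS = (111.5 - 95.6) / 111.5 * 100 = 14.26%

14.26


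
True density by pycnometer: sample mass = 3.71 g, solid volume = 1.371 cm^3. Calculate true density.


TD = 3.71 / 1.371 = 2.706 g/cm^3

2.706


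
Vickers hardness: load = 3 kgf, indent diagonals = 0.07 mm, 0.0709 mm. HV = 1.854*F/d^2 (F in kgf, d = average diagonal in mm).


d_avg = (0.07+0.0709)/2 = 0.07045 mm
HV = 1.854*3/0.07045^2 = 1121

1121


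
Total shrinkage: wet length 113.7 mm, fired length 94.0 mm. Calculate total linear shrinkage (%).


TS = (113.7 - 94.0) / 113.7 * 100 = 17.33%

17.33


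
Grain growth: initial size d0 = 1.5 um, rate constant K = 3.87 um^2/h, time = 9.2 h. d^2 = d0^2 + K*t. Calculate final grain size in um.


d^2 = 1.5^2 + 3.87*9.2 = 37.854
d = sqrt(37.854) = 6.15 um

6.15


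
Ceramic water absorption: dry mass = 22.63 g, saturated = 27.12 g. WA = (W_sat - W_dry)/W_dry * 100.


WA = (27.12 - 22.63) / 22.63 * 100 = 19.84%

19.84


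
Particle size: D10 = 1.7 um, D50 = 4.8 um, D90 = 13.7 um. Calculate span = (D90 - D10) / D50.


Span = (13.7 - 1.7) / 4.8 = 12.0 / 4.8 = 2.5

2.5


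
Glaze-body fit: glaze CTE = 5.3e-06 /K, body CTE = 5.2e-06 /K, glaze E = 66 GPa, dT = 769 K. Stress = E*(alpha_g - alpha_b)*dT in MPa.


Stress = 66*1000*(5.3e-06 - 5.2e-06)*769 = 5.1 MPa

5.1


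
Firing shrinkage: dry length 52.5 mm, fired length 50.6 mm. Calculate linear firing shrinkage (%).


FS = (52.5 - 50.6) / 52.5 * 100 = 3.62%

3.62


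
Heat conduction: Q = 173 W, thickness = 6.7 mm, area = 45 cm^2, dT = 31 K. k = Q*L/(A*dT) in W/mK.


k = 173*6.7/1000/(45/10000*31) = 8.31 W/mK

8.31


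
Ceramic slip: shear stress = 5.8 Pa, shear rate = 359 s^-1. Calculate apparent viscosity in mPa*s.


eta = tau/gamma * 1000 = 5.8/359 * 1000 = 16.2 mPa*s

16.2


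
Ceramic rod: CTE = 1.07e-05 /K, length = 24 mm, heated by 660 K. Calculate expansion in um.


dL = 1.07e-05 * 24 * 660 * 1000 = 169.488 um

169.488


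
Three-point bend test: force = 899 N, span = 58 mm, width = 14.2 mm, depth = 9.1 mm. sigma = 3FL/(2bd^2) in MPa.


sigma = 3*899*58/(2*14.2*9.1^2) = 66.5 MPa

66.5


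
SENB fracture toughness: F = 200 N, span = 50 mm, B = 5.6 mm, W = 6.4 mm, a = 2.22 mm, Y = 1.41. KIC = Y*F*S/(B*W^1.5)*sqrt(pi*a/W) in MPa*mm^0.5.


KIC = 1.41*200*50/(5.6*6.4^1.5)*sqrt(pi*2.22/6.4) = 162.34

162.34


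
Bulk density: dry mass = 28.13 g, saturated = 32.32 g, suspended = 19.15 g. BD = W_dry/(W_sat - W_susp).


BD = 28.13 / (32.32 - 19.15) = 28.13 / 13.17 = 2.136 g/cm^3

2.136


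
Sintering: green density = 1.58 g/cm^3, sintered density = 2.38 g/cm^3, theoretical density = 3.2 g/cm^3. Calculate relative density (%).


Relative = 2.38 / 3.2 * 100 = 74.4%

74.4


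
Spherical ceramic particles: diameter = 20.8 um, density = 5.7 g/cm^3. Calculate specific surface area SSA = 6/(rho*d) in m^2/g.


SSA = 6 / (5.7 * 20.8) = 0.051 m^2/g

0.051


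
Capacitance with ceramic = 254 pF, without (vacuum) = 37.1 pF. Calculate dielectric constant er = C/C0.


er = 254 / 37.1 = 6.85

6.85


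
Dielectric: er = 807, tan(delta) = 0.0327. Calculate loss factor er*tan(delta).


Loss = 807 * 0.0327 = 26.389

26.389


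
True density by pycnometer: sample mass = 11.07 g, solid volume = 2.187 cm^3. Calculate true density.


TD = 11.07 / 2.187 = 5.062 g/cm^3

5.062


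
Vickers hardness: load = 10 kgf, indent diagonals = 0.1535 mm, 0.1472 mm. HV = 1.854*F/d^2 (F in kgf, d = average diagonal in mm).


d_avg = (0.1535+0.1472)/2 = 0.15035 mm
HV = 1.854*10/0.15035^2 = 820

820


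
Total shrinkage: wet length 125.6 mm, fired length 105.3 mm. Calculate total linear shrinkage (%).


TS = (125.6 - 105.3) / 125.6 * 100 = 16.16%

16.16


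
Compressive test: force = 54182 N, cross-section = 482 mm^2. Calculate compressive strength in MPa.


CS = 54182 / 482 = 112.4 MPa

112.4


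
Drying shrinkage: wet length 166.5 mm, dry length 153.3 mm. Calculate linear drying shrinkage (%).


DS = (166.5 - 153.3) / 166.5 * 100 = 7.93%

7.93


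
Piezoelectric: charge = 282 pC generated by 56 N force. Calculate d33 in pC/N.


d33 = 282 / 56 = 5.0 pC/N

5.0


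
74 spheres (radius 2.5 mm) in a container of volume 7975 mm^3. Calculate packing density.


V_sphere = 4/3*pi*2.5^3 = 65.4498 mm^3
Total V = 74*65.4498 = 4843.2852 mm^3
PD = 4843.2852 / 7975 = 0.607

0.607


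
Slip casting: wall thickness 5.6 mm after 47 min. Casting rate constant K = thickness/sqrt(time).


K = 5.6 / sqrt(47) = 5.6 / 6.8557 = 0.817 mm/min^0.5

0.817


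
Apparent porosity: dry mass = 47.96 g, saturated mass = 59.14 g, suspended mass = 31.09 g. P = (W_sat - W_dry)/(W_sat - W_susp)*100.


P = (59.14 - 47.96) / (59.14 - 31.09) * 100 = 11.18 / 28.05 * 100 = 39.9%

39.9


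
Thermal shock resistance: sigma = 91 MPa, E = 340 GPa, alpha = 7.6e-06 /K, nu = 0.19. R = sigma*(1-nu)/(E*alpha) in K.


R = 91*(1-0.19)/(340*1000*7.6e-06) = 29 K

29


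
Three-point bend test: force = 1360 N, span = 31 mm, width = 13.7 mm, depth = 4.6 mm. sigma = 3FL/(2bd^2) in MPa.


sigma = 3*1360*31/(2*13.7*4.6^2) = 218.2 MPa

218.2


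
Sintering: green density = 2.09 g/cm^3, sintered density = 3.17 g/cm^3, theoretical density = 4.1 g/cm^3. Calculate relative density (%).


Relative = 3.17 / 4.1 * 100 = 77.3%

77.3


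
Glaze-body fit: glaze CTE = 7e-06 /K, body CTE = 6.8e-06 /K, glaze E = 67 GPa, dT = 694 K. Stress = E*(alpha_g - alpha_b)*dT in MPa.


Stress = 67*1000*(7e-06 - 6.8e-06)*694 = 9.3 MPa

9.3


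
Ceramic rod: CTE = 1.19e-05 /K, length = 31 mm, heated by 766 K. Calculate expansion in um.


dL = 1.19e-05 * 31 * 766 * 1000 = 282.577 um

282.577


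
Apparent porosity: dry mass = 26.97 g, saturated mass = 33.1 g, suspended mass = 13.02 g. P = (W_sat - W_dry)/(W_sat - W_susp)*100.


P = (33.1 - 26.97) / (33.1 - 13.02) * 100 = 6.13 / 20.08 * 100 = 30.5%

30.5


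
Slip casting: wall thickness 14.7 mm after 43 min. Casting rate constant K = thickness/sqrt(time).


K = 14.7 / sqrt(43) = 14.7 / 6.5574 = 2.242 mm/min^0.5

2.242


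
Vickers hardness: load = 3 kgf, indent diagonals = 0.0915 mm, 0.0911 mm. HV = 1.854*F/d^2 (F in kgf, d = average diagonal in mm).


d_avg = (0.0915+0.0911)/2 = 0.0913 mm
HV = 1.854*3/0.0913^2 = 667

667


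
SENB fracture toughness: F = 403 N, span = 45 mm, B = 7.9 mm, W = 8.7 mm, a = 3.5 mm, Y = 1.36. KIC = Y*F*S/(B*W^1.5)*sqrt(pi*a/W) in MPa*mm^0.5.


KIC = 1.36*403*45/(7.9*8.7^1.5)*sqrt(pi*3.5/8.7) = 136.77

136.77


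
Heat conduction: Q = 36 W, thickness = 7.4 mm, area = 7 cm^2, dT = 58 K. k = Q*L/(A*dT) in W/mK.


k = 36*7.4/1000/(7/10000*58) = 6.56 W/mK

6.56


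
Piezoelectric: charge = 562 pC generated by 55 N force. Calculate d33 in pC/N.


d33 = 562 / 55 = 10.2 pC/N

10.2


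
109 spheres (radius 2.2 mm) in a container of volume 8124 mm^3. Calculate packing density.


V_sphere = 4/3*pi*2.2^3 = 44.6022 mm^3
Total V = 109*44.6022 = 4861.6398 mm^3
PD = 4861.6398 / 8124 = 0.598

0.598


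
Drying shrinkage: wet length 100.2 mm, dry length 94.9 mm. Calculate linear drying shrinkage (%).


DS = (100.2 - 94.9) / 100.2 * 100 = 5.29%

5.29


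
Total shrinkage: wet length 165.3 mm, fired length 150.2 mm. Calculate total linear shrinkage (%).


TS = (165.3 - 150.2) / 165.3 * 100 = 9.13%

9.13


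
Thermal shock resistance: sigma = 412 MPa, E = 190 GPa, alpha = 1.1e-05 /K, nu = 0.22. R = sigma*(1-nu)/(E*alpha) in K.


R = 412*(1-0.22)/(190*1000*1.1e-05) = 154 K

154


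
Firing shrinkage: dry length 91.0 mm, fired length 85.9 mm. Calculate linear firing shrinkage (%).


FS = (91.0 - 85.9) / 91.0 * 100 = 5.6%

5.6


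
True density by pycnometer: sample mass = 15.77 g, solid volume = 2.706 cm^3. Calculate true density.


TD = 15.77 / 2.706 = 5.828 g/cm^3

5.828


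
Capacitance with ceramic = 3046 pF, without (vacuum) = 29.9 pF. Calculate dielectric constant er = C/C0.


er = 3046 / 29.9 = 101.87

101.87


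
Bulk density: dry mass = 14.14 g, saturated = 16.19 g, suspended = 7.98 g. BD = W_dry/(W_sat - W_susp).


BD = 14.14 / (16.19 - 7.98) = 14.14 / 8.21 = 1.722 g/cm^3

1.722


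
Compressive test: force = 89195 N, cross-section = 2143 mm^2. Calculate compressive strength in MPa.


CS = 89195 / 2143 = 41.6 MPa

41.6


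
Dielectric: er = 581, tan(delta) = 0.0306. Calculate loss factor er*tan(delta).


Loss = 581 * 0.0306 = 17.779

17.779


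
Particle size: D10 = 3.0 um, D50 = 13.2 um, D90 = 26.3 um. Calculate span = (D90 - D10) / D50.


Span = (26.3 - 3.0) / 13.2 = 23.3 / 13.2 = 1.765

1.765


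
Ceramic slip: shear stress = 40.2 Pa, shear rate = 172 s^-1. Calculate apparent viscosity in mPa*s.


eta = tau/gamma * 1000 = 40.2/172 * 1000 = 233.7 mPa*s

233.7


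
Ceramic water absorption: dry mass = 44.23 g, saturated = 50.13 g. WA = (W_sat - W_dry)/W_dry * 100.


WA = (50.13 - 44.23) / 44.23 * 100 = 13.34%

13.34


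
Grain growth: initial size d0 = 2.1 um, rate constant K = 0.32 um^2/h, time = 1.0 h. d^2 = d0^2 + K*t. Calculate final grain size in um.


d^2 = 2.1^2 + 0.32*1.0 = 4.73
d = sqrt(4.73) = 2.17 um

2.17


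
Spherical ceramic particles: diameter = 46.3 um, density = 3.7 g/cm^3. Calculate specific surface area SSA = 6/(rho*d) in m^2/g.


SSA = 6 / (3.7 * 46.3) = 0.035 m^2/g

0.035


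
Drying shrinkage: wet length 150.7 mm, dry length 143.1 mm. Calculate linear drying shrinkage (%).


DS = (150.7 - 143.1) / 150.7 * 100 = 5.04%

5.04


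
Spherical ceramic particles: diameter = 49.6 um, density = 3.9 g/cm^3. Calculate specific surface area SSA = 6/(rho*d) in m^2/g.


SSA = 6 / (3.9 * 49.6) = 0.031 m^2/g

0.031


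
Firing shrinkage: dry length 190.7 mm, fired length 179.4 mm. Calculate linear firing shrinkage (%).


FS = (190.7 - 179.4) / 190.7 * 100 = 5.93%

5.93


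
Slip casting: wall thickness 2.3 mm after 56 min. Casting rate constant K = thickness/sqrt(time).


K = 2.3 / sqrt(56) = 2.3 / 7.4833 = 0.307 mm/min^0.5

0.307


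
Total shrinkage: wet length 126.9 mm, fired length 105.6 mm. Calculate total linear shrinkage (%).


TS = (126.9 - 105.6) / 126.9 * 100 = 16.78%

16.78


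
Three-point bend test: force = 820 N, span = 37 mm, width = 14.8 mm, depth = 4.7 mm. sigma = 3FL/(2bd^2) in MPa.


sigma = 3*820*37/(2*14.8*4.7^2) = 139.2 MPa

139.2


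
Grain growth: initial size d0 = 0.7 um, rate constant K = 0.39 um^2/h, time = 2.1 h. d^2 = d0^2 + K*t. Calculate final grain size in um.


d^2 = 0.7^2 + 0.39*2.1 = 1.309
d = sqrt(1.309) = 1.14 um

1.14


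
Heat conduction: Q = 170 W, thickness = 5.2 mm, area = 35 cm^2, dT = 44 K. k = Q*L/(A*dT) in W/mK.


k = 170*5.2/1000/(35/10000*44) = 5.74 W/mK

5.74


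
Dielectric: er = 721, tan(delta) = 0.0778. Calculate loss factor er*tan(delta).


Loss = 721 * 0.0778 = 56.094

56.094


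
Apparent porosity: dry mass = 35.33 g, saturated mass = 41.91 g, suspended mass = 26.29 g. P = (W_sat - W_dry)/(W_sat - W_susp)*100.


P = (41.91 - 35.33) / (41.91 - 26.29) * 100 = 6.58 / 15.62 * 100 = 42.1%

42.1


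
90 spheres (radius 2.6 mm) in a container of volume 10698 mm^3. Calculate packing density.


V_sphere = 4/3*pi*2.6^3 = 73.6222 mm^3
Total V = 90*73.6222 = 6625.998 mm^3
PD = 6625.998 / 10698 = 0.619

0.619


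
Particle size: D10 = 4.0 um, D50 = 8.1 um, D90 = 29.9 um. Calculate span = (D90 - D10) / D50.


Span = (29.9 - 4.0) / 8.1 = 25.9 / 8.1 = 3.198

3.198


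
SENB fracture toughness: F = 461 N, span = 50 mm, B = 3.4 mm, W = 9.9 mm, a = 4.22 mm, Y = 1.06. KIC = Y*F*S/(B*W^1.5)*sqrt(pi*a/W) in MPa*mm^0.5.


KIC = 1.06*461*50/(3.4*9.9^1.5)*sqrt(pi*4.22/9.9) = 266.97

266.97


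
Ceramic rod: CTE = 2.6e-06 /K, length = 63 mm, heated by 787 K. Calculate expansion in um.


dL = 2.6e-06 * 63 * 787 * 1000 = 128.911 um

128.911


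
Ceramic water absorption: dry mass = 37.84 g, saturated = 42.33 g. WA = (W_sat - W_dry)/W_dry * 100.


WA = (42.33 - 37.84) / 37.84 * 100 = 11.87%

11.87


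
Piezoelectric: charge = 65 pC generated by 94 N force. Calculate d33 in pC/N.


d33 = 65 / 94 = 0.7 pC/N

0.7


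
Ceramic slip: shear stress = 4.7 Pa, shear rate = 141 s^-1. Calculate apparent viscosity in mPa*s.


eta = tau/gamma * 1000 = 4.7/141 * 1000 = 33.3 mPa*s

33.3
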